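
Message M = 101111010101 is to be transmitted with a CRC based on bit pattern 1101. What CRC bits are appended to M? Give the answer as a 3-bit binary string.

Append 3 zeros: 101111010101000. Divide by 1101 (XOR where the leading bit is 1):
  pos 0: 1011 XOR 1101 = 0110
  pos 1: 1101 XOR 1101 = 0000
  pos 5: 1010 XOR 1101 = 0111
  pos 6: 1111 XOR 1101 = 0010
  pos 8: 1001 XOR 1101 = 0100
  pos 9: 1000 XOR 1101 = 0101
  pos 10: 1010 XOR 1101 = 0111
  pos 11: 1110 XOR 1101 = 0011
Remainder (last 3 bits) = 011. This is the CRC / FCS.

011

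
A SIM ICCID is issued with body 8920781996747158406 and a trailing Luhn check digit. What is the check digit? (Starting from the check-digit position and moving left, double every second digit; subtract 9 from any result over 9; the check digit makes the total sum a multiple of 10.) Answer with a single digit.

Partial digits right→left: 6 0 4 8 5 1 7 4 7 6 9 9 1 8 7 0 2 9 8
Double every second digit counting from the check-digit position (so the 1st, 3rd, 5th, ... of the partial from the right).
  doubled (with −9 where >9): 3 8 1 5 5 9 2 5 4 7 → sum 49
  kept as-is: 0 8 1 4 6 9 8 0 9 → sum 45
Total = 49 + 45 = 94.
Check digit = (10 − (94 mod 10)) mod 10 = 6.

6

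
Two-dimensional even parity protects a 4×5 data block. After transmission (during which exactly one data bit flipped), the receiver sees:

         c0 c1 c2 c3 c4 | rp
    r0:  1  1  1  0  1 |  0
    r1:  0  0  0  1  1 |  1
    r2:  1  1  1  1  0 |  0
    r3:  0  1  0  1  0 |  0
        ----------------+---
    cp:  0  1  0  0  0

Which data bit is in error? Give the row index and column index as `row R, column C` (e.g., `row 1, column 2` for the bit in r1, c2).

Recompute each row's even parity and compare to rp:
  r0: data parity 0, sent rp 0 → ok
  r1: data parity 0, sent rp 1 → mismatch
  r2: data parity 0, sent rp 0 → ok
  r3: data parity 0, sent rp 0 → ok
Recompute each column's even parity and compare to cp:
  c0: data parity 0, sent cp 0 → ok
  c1: data parity 1, sent cp 1 → ok
  c2: data parity 0, sent cp 0 → ok
  c3: data parity 1, sent cp 0 → mismatch
  c4: data parity 0, sent cp 0 → ok
Exactly one row (r1) and one column (c3) fail → the flipped bit is at their intersection.

row 1, column 3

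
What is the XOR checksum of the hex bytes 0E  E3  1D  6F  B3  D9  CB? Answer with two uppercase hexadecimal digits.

3E

XOR the bytes together:
  start with 0x0E
  0x0E ⊕ 0xE3 = 0xED
  0xED ⊕ 0x1D = 0xF0
  0xF0 ⊕ 0x6F = 0x9F
  0x9F ⊕ 0xB3 = 0x2C
  0x2C ⊕ 0xD9 = 0xF5
  0xF5 ⊕ 0xCB = 0x3E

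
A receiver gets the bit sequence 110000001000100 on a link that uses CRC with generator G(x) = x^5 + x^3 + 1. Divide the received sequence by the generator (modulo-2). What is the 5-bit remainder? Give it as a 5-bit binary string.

Modulo-2 division of 110000001000100 by 101001:
  pos 0: 110000 XOR 101001 = 011001
  pos 1: 110010 XOR 101001 = 011011
  pos 2: 110110 XOR 101001 = 011111
  pos 3: 111111 XOR 101001 = 010110
  pos 4: 101100 XOR 101001 = 000101
  pos 7: 101001 XOR 101001 = 000000
Remainder = 00000 (zero — the frame passes the CRC check).

00000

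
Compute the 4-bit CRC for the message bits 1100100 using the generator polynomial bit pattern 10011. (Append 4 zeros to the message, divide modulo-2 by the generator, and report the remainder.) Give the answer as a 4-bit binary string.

0001

Append 4 zeros: 11001000000. Divide by 10011 (XOR where the leading bit is 1):
  pos 0: 11001 XOR 10011 = 01010
  pos 1: 10100 XOR 10011 = 00111
  pos 3: 11100 XOR 10011 = 01111
  pos 4: 11110 XOR 10011 = 01101
  pos 5: 11010 XOR 10011 = 01001
  pos 6: 10010 XOR 10011 = 00001
Remainder (last 4 bits) = 0001. This is the CRC / FCS.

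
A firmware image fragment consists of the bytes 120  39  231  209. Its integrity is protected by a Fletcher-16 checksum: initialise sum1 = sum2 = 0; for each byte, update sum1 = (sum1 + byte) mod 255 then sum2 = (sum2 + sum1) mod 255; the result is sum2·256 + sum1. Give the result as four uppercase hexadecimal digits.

F859

Running sums (mod 255):
  after byte 0 (120): sum1=120, sum2=120
  after byte 1 (39): sum1=159, sum2=24
  after byte 2 (231): sum1=135, sum2=159
  after byte 3 (209): sum1=89, sum2=248
Checksum = sum2·256 + sum1 = 248·256 + 89 = 63577 = 0xF859.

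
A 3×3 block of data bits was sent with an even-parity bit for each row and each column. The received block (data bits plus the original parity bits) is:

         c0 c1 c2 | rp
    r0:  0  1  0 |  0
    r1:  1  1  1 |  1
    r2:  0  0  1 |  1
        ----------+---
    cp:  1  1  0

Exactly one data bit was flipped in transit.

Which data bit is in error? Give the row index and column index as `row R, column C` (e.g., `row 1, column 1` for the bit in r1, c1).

Recompute each row's even parity and compare to rp:
  r0: data parity 1, sent rp 0 → mismatch
  r1: data parity 1, sent rp 1 → ok
  r2: data parity 1, sent rp 1 → ok
Recompute each column's even parity and compare to cp:
  c0: data parity 1, sent cp 1 → ok
  c1: data parity 0, sent cp 1 → mismatch
  c2: data parity 0, sent cp 0 → ok
Exactly one row (r0) and one column (c1) fail → the flipped bit is at their intersection.

row 0, column 1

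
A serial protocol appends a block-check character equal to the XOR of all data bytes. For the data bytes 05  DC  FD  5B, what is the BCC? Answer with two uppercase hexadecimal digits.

7F

XOR the bytes together:
  start with 0x05
  0x05 ⊕ 0xDC = 0xD9
  0xD9 ⊕ 0xFD = 0x24
  0x24 ⊕ 0x5B = 0x7F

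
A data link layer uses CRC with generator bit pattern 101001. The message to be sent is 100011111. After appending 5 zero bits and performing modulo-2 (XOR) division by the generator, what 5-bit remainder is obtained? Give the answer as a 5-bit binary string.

00100

Append 5 zeros: 10001111100000. Divide by 101001 (XOR where the leading bit is 1):
  pos 0: 100011 XOR 101001 = 001010
  pos 2: 101011 XOR 101001 = 000010
  pos 6: 101000 XOR 101001 = 000001
Remainder (last 5 bits) = 00100. This is the CRC / FCS.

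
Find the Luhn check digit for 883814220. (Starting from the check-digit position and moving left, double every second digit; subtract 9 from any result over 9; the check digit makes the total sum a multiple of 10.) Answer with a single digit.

9

Partial digits right→left: 0 2 2 4 1 8 3 8 8
Double every second digit counting from the check-digit position (so the 1st, 3rd, 5th, ... of the partial from the right).
  doubled (with −9 where >9): 0 4 2 6 7 → sum 19
  kept as-is: 2 4 8 8 → sum 22
Total = 19 + 22 = 41.
Check digit = (10 − (41 mod 10)) mod 10 = 9.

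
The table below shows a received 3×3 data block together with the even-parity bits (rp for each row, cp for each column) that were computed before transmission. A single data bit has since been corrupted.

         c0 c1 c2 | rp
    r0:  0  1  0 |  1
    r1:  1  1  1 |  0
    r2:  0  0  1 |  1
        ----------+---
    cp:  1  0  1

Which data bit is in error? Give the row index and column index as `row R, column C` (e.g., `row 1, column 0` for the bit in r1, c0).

Recompute each row's even parity and compare to rp:
  r0: data parity 1, sent rp 1 → ok
  r1: data parity 1, sent rp 0 → mismatch
  r2: data parity 1, sent rp 1 → ok
Recompute each column's even parity and compare to cp:
  c0: data parity 1, sent cp 1 → ok
  c1: data parity 0, sent cp 0 → ok
  c2: data parity 0, sent cp 1 → mismatch
Exactly one row (r1) and one column (c2) fail → the flipped bit is at their intersection.

row 1, column 2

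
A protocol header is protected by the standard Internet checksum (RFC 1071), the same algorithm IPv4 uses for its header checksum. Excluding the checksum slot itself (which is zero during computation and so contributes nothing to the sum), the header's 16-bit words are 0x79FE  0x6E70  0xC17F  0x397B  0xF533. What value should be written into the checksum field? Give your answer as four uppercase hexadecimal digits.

2762

One's-complement addition (fold any carry out of bit 15 back into bit 0):
  0x79FE + 0x6E70 = 0x0E86E
  0xE86E + 0xC17F = 0x1A9ED → wrap carry → 0xA9EE
  0xA9EE + 0x397B = 0x0E369
  0xE369 + 0xF533 = 0x1D89C → wrap carry → 0xD89D
One's-complement sum = 0xD89D.
Checksum = ~0xD89D & 0xFFFF = 0x2762.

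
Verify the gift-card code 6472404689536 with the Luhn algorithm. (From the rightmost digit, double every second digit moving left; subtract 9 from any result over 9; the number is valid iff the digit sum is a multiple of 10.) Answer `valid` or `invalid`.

From the right, keep odd positions and double even positions (subtract 9 from any doubled value over 9):
  doubled (positions 2,4,...): 6 9 3 0 4 8 → sum 30
  kept (positions 1,3,...): 6 5 8 4 4 7 6 → sum 40
Total = 70.
70 mod 10 = 0, so the number is valid.

valid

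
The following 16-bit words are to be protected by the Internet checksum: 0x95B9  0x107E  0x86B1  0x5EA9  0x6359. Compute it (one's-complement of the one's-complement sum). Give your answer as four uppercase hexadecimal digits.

1114

One's-complement addition (fold any carry out of bit 15 back into bit 0):
  0x95B9 + 0x107E = 0x0A637
  0xA637 + 0x86B1 = 0x12CE8 → wrap carry → 0x2CE9
  0x2CE9 + 0x5EA9 = 0x08B92
  0x8B92 + 0x6359 = 0x0EEEB
One's-complement sum = 0xEEEB.
Checksum = ~0xEEEB & 0xFFFF = 0x1114.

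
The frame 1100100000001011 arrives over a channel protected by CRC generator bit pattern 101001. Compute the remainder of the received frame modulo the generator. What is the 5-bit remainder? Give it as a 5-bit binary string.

Modulo-2 division of 1100100000001011 by 101001:
  pos 0: 110010 XOR 101001 = 011011
  pos 1: 110110 XOR 101001 = 011111
  pos 2: 111110 XOR 101001 = 010111
  pos 3: 101110 XOR 101001 = 000111
  pos 6: 111000 XOR 101001 = 010001
  pos 7: 100011 XOR 101001 = 001010
  pos 9: 101001 XOR 101001 = 000000
Remainder = 00001 (nonzero — an error is detected).

00001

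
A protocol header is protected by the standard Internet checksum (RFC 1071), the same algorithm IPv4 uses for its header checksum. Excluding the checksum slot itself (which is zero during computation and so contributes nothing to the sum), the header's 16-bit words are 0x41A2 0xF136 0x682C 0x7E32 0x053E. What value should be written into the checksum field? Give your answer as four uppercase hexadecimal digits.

One's-complement addition (fold any carry out of bit 15 back into bit 0):
  0x41A2 + 0xF136 = 0x132D8 → wrap carry → 0x32D9
  0x32D9 + 0x682C = 0x09B05
  0x9B05 + 0x7E32 = 0x11937 → wrap carry → 0x1938
  0x1938 + 0x053E = 0x01E76
One's-complement sum = 0x1E76.
Checksum = ~0x1E76 & 0xFFFF = 0xE189.

E189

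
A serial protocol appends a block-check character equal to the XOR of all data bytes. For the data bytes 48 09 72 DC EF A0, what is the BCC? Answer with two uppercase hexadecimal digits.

A0

XOR the bytes together:
  start with 0x48
  0x48 ⊕ 0x09 = 0x41
  0x41 ⊕ 0x72 = 0x33
  0x33 ⊕ 0xDC = 0xEF
  0xEF ⊕ 0xEF = 0x00
  0x00 ⊕ 0xA0 = 0xA0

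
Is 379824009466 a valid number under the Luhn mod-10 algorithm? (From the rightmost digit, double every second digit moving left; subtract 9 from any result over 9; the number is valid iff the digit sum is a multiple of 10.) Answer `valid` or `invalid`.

From the right, keep odd positions and double even positions (subtract 9 from any doubled value over 9):
  doubled (positions 2,4,...): 3 9 0 4 9 6 → sum 31
  kept (positions 1,3,...): 6 4 0 4 8 7 → sum 29
Total = 60.
60 mod 10 = 0, so the number is valid.

valid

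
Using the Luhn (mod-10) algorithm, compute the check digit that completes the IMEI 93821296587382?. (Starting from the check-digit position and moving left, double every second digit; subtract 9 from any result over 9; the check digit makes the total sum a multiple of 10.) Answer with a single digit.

Partial digits right→left: 2 8 3 7 8 5 6 9 2 1 2 8 3 9
Double every second digit counting from the check-digit position (so the 1st, 3rd, 5th, ... of the partial from the right).
  doubled (with −9 where >9): 4 6 7 3 4 4 6 → sum 34
  kept as-is: 8 7 5 9 1 8 9 → sum 47
Total = 34 + 47 = 81.
Check digit = (10 − (81 mod 10)) mod 10 = 9.

9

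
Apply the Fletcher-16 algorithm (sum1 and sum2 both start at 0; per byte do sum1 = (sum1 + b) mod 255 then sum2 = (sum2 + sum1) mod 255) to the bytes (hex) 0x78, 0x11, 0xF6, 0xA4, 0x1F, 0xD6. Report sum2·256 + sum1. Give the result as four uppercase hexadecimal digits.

Running sums (mod 255):
  after byte 0 (0x78): sum1=120, sum2=120
  after byte 1 (0x11): sum1=137, sum2=2
  after byte 2 (0xF6): sum1=128, sum2=130
  after byte 3 (0xA4): sum1=37, sum2=167
  after byte 4 (0x1F): sum1=68, sum2=235
  after byte 5 (0xD6): sum1=27, sum2=7
Checksum = sum2·256 + sum1 = 7·256 + 27 = 1819 = 0x071B.

071B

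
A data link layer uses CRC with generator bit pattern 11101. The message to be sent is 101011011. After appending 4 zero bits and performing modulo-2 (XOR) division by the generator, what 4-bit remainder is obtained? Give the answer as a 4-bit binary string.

Append 4 zeros: 1010110110000. Divide by 11101 (XOR where the leading bit is 1):
  pos 0: 10101 XOR 11101 = 01000
  pos 1: 10001 XOR 11101 = 01100
  pos 2: 11000 XOR 11101 = 00101
  pos 4: 10111 XOR 11101 = 01010
  pos 5: 10100 XOR 11101 = 01001
  pos 6: 10010 XOR 11101 = 01111
  pos 7: 11110 XOR 11101 = 00011
Remainder (last 4 bits) = 0110. This is the CRC / FCS.

0110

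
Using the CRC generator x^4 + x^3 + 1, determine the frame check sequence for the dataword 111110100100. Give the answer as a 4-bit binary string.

1111

Append 4 zeros: 1111101001000000. Divide by 11001 (XOR where the leading bit is 1):
  pos 0: 11111 XOR 11001 = 00110
  pos 2: 11001 XOR 11001 = 00000
  pos 9: 10000 XOR 11001 = 01001
  pos 10: 10010 XOR 11001 = 01011
  pos 11: 10110 XOR 11001 = 01111
Remainder (last 4 bits) = 1111. This is the CRC / FCS.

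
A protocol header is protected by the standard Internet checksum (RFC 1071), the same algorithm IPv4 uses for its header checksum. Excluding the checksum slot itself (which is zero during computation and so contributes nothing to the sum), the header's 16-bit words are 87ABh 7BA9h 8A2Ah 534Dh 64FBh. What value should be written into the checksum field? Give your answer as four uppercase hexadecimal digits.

One's-complement addition (fold any carry out of bit 15 back into bit 0):
  0x87AB + 0x7BA9 = 0x10354 → wrap carry → 0x0355
  0x0355 + 0x8A2A = 0x08D7F
  0x8D7F + 0x534D = 0x0E0CC
  0xE0CC + 0x64FB = 0x145C7 → wrap carry → 0x45C8
One's-complement sum = 0x45C8.
Checksum = ~0x45C8 & 0xFFFF = 0xBA37.

BA37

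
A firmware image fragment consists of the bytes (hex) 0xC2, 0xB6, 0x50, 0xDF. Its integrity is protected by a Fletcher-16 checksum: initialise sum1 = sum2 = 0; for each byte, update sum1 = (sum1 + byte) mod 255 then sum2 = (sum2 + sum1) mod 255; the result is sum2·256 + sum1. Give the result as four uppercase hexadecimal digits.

AFA9

Running sums (mod 255):
  after byte 0 (0xC2): sum1=194, sum2=194
  after byte 1 (0xB6): sum1=121, sum2=60
  after byte 2 (0x50): sum1=201, sum2=6
  after byte 3 (0xDF): sum1=169, sum2=175
Checksum = sum2·256 + sum1 = 175·256 + 169 = 44969 = 0xAFA9.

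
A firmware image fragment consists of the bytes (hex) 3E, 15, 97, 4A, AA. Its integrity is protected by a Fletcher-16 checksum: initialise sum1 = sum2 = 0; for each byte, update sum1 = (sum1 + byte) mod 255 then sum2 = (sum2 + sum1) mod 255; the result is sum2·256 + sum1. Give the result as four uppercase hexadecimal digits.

Running sums (mod 255):
  after byte 0 (3E): sum1=62, sum2=62
  after byte 1 (15): sum1=83, sum2=145
  after byte 2 (97): sum1=234, sum2=124
  after byte 3 (4A): sum1=53, sum2=177
  after byte 4 (AA): sum1=223, sum2=145
Checksum = sum2·256 + sum1 = 145·256 + 223 = 37343 = 0x91DF.

91DF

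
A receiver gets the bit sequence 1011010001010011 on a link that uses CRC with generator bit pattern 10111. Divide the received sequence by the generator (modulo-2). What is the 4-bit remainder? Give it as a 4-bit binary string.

Modulo-2 division of 1011010001010011 by 10111:
  pos 0: 10110 XOR 10111 = 00001
  pos 4: 11000 XOR 10111 = 01111
  pos 5: 11111 XOR 10111 = 01000
  pos 6: 10000 XOR 10111 = 00111
  pos 8: 11110 XOR 10111 = 01001
  pos 9: 10010 XOR 10111 = 00101
  pos 11: 10111 XOR 10111 = 00000
Remainder = 0000 (zero — the frame passes the CRC check).

0000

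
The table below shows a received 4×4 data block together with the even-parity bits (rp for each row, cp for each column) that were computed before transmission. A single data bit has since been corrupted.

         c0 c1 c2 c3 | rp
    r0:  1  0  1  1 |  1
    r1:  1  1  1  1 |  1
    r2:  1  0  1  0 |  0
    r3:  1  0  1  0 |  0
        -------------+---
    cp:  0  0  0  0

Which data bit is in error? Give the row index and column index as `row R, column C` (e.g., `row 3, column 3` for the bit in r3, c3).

Recompute each row's even parity and compare to rp:
  r0: data parity 1, sent rp 1 → ok
  r1: data parity 0, sent rp 1 → mismatch
  r2: data parity 0, sent rp 0 → ok
  r3: data parity 0, sent rp 0 → ok
Recompute each column's even parity and compare to cp:
  c0: data parity 0, sent cp 0 → ok
  c1: data parity 1, sent cp 0 → mismatch
  c2: data parity 0, sent cp 0 → ok
  c3: data parity 0, sent cp 0 → ok
Exactly one row (r1) and one column (c1) fail → the flipped bit is at their intersection.

row 1, column 1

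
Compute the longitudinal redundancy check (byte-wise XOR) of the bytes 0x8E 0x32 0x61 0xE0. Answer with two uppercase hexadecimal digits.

XOR the bytes together:
  start with 0x8E
  0x8E ⊕ 0x32 = 0xBC
  0xBC ⊕ 0x61 = 0xDD
  0xDD ⊕ 0xE0 = 0x3D

3D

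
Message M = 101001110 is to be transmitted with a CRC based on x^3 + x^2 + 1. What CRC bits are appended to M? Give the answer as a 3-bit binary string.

001

Append 3 zeros: 101001110000. Divide by 1101 (XOR where the leading bit is 1):
  pos 0: 1010 XOR 1101 = 0111
  pos 1: 1110 XOR 1101 = 0011
  pos 3: 1111 XOR 1101 = 0010
  pos 5: 1010 XOR 1101 = 0111
  pos 6: 1110 XOR 1101 = 0011
  pos 8: 1100 XOR 1101 = 0001
Remainder (last 3 bits) = 001. This is the CRC / FCS.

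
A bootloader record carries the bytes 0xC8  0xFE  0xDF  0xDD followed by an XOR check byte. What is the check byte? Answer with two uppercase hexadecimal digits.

XOR the bytes together:
  start with 0xC8
  0xC8 ⊕ 0xFE = 0x36
  0x36 ⊕ 0xDF = 0xE9
  0xE9 ⊕ 0xDD = 0x34

34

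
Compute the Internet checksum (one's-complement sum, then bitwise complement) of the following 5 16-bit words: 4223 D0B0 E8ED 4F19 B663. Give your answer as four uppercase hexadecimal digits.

FEC0

One's-complement addition (fold any carry out of bit 15 back into bit 0):
  0x4223 + 0xD0B0 = 0x112D3 → wrap carry → 0x12D4
  0x12D4 + 0xE8ED = 0x0FBC1
  0xFBC1 + 0x4F19 = 0x14ADA → wrap carry → 0x4ADB
  0x4ADB + 0xB663 = 0x1013E → wrap carry → 0x013F
One's-complement sum = 0x013F.
Checksum = ~0x013F & 0xFFFF = 0xFEC0.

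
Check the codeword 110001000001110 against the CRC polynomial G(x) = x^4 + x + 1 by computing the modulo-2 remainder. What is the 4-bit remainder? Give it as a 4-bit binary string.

0000

Modulo-2 division of 110001000001110 by 10011:
  pos 0: 11000 XOR 10011 = 01011
  pos 1: 10111 XOR 10011 = 00100
  pos 3: 10000 XOR 10011 = 00011
  pos 6: 11000 XOR 10011 = 01011
  pos 7: 10111 XOR 10011 = 00100
  pos 9: 10011 XOR 10011 = 00000
Remainder = 0000 (zero — the frame passes the CRC check).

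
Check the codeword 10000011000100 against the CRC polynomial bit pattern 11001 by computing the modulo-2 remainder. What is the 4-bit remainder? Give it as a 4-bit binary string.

Modulo-2 division of 10000011000100 by 11001:
  pos 0: 10000 XOR 11001 = 01001
  pos 1: 10010 XOR 11001 = 01011
  pos 2: 10111 XOR 11001 = 01110
  pos 3: 11101 XOR 11001 = 00100
  pos 5: 10000 XOR 11001 = 01001
  pos 6: 10010 XOR 11001 = 01011
  pos 7: 10111 XOR 11001 = 01110
  pos 8: 11100 XOR 11001 = 00101
Remainder = 1010 (nonzero — an error is detected).

1010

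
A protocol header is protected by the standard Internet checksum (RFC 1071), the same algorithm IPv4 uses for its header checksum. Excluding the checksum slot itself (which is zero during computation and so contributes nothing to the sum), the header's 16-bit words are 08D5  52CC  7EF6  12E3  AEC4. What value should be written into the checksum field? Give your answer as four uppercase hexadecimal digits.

63C0

One's-complement addition (fold any carry out of bit 15 back into bit 0):
  0x08D5 + 0x52CC = 0x05BA1
  0x5BA1 + 0x7EF6 = 0x0DA97
  0xDA97 + 0x12E3 = 0x0ED7A
  0xED7A + 0xAEC4 = 0x19C3E → wrap carry → 0x9C3F
One's-complement sum = 0x9C3F.
Checksum = ~0x9C3F & 0xFFFF = 0x63C0.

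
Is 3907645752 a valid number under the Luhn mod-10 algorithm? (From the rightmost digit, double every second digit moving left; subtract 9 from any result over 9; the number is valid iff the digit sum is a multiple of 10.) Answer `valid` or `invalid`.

From the right, keep odd positions and double even positions (subtract 9 from any doubled value over 9):
  doubled (positions 2,4,...): 1 1 3 0 6 → sum 11
  kept (positions 1,3,...): 2 7 4 7 9 → sum 29
Total = 40.
40 mod 10 = 0, so the number is valid.

valid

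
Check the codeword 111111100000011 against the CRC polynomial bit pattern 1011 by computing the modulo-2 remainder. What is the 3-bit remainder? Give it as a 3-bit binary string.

Modulo-2 division of 111111100000011 by 1011:
  pos 0: 1111 XOR 1011 = 0100
  pos 1: 1001 XOR 1011 = 0010
  pos 3: 1011 XOR 1011 = 0000
Remainder = 011 (nonzero — an error is detected).

011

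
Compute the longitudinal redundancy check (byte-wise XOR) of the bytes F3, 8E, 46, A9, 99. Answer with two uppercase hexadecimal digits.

0B

XOR the bytes together:
  start with 0xF3
  0xF3 ⊕ 0x8E = 0x7D
  0x7D ⊕ 0x46 = 0x3B
  0x3B ⊕ 0xA9 = 0x92
  0x92 ⊕ 0x99 = 0x0B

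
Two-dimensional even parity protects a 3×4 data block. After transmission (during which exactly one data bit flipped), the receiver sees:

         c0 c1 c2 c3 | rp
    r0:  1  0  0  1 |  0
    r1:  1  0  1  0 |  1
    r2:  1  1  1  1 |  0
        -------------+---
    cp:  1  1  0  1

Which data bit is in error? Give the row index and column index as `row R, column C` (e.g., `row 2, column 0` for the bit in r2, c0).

row 1, column 3

Recompute each row's even parity and compare to rp:
  r0: data parity 0, sent rp 0 → ok
  r1: data parity 0, sent rp 1 → mismatch
  r2: data parity 0, sent rp 0 → ok
Recompute each column's even parity and compare to cp:
  c0: data parity 1, sent cp 1 → ok
  c1: data parity 1, sent cp 1 → ok
  c2: data parity 0, sent cp 0 → ok
  c3: data parity 0, sent cp 1 → mismatch
Exactly one row (r1) and one column (c3) fail → the flipped bit is at their intersection.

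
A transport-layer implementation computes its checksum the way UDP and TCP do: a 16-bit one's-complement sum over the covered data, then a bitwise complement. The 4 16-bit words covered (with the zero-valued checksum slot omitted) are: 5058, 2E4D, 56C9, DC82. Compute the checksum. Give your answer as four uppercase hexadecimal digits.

One's-complement addition (fold any carry out of bit 15 back into bit 0):
  0x5058 + 0x2E4D = 0x07EA5
  0x7EA5 + 0x56C9 = 0x0D56E
  0xD56E + 0xDC82 = 0x1B1F0 → wrap carry → 0xB1F1
One's-complement sum = 0xB1F1.
Checksum = ~0xB1F1 & 0xFFFF = 0x4E0E.

4E0E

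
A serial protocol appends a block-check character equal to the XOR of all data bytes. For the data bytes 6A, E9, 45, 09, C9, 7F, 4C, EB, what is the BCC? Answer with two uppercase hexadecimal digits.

DE

XOR the bytes together:
  start with 0x6A
  0x6A ⊕ 0xE9 = 0x83
  0x83 ⊕ 0x45 = 0xC6
  0xC6 ⊕ 0x09 = 0xCF
  0xCF ⊕ 0xC9 = 0x06
  0x06 ⊕ 0x7F = 0x79
  0x79 ⊕ 0x4C = 0x35
  0x35 ⊕ 0xEB = 0xDE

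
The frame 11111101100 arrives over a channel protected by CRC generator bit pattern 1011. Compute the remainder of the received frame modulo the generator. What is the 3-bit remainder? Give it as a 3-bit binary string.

Modulo-2 division of 11111101100 by 1011:
  pos 0: 1111 XOR 1011 = 0100
  pos 1: 1001 XOR 1011 = 0010
  pos 3: 1010 XOR 1011 = 0001
  pos 6: 1110 XOR 1011 = 0101
  pos 7: 1010 XOR 1011 = 0001
Remainder = 001 (nonzero — an error is detected).

001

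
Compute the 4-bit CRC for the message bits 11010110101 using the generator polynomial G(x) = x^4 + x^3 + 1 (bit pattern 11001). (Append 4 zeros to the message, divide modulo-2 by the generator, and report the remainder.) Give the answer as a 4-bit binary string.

Append 4 zeros: 110101101010000. Divide by 11001 (XOR where the leading bit is 1):
  pos 0: 11010 XOR 11001 = 00011
  pos 3: 11110 XOR 11001 = 00111
  pos 5: 11110 XOR 11001 = 00111
  pos 7: 11110 XOR 11001 = 00111
  pos 9: 11100 XOR 11001 = 00101
Remainder (last 4 bits) = 1010. This is the CRC / FCS.

1010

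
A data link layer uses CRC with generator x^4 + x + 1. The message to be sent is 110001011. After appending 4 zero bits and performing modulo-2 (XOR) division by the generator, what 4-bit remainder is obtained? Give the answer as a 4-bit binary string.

1111

Append 4 zeros: 1100010110000. Divide by 10011 (XOR where the leading bit is 1):
  pos 0: 11000 XOR 10011 = 01011
  pos 1: 10111 XOR 10011 = 00100
  pos 3: 10001 XOR 10011 = 00010
  pos 6: 10100 XOR 10011 = 00111
  pos 8: 11100 XOR 10011 = 01111
Remainder (last 4 bits) = 1111. This is the CRC / FCS.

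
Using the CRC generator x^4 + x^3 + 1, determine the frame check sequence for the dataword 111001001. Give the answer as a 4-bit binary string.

1010

Append 4 zeros: 1110010010000. Divide by 11001 (XOR where the leading bit is 1):
  pos 0: 11100 XOR 11001 = 00101
  pos 2: 10110 XOR 11001 = 01111
  pos 3: 11110 XOR 11001 = 00111
  pos 5: 11110 XOR 11001 = 00111
  pos 7: 11100 XOR 11001 = 00101
Remainder (last 4 bits) = 1010. This is the CRC / FCS.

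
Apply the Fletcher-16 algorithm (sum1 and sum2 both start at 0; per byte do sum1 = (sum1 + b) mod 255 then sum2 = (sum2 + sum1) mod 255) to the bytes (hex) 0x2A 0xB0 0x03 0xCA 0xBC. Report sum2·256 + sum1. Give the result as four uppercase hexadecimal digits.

F065

Running sums (mod 255):
  after byte 0 (0x2A): sum1=42, sum2=42
  after byte 1 (0xB0): sum1=218, sum2=5
  after byte 2 (0x03): sum1=221, sum2=226
  after byte 3 (0xCA): sum1=168, sum2=139
  after byte 4 (0xBC): sum1=101, sum2=240
Checksum = sum2·256 + sum1 = 240·256 + 101 = 61541 = 0xF065.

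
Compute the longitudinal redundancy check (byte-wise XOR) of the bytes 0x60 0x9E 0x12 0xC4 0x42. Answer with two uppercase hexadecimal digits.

6A

XOR the bytes together:
  start with 0x60
  0x60 ⊕ 0x9E = 0xFE
  0xFE ⊕ 0x12 = 0xEC
  0xEC ⊕ 0xC4 = 0x28
  0x28 ⊕ 0x42 = 0x6A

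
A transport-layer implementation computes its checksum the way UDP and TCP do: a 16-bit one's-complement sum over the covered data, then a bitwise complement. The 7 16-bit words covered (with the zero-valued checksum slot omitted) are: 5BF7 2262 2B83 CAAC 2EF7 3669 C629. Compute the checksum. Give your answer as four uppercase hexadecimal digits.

5FEC

One's-complement addition (fold any carry out of bit 15 back into bit 0):
  0x5BF7 + 0x2262 = 0x07E59
  0x7E59 + 0x2B83 = 0x0A9DC
  0xA9DC + 0xCAAC = 0x17488 → wrap carry → 0x7489
  0x7489 + 0x2EF7 = 0x0A380
  0xA380 + 0x3669 = 0x0D9E9
  0xD9E9 + 0xC629 = 0x1A012 → wrap carry → 0xA013
One's-complement sum = 0xA013.
Checksum = ~0xA013 & 0xFFFF = 0x5FEC.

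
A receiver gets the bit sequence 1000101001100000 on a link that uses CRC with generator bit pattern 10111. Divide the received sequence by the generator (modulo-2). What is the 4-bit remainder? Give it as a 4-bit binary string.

0100

Modulo-2 division of 1000101001100000 by 10111:
  pos 0: 10001 XOR 10111 = 00110
  pos 2: 11001 XOR 10111 = 01110
  pos 3: 11100 XOR 10111 = 01011
  pos 4: 10110 XOR 10111 = 00001
  pos 8: 11100 XOR 10111 = 01011
  pos 9: 10110 XOR 10111 = 00001
Remainder = 0100 (nonzero — an error is detected).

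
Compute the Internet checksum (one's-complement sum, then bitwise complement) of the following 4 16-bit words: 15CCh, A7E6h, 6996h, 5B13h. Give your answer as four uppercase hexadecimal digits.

7DA3

One's-complement addition (fold any carry out of bit 15 back into bit 0):
  0x15CC + 0xA7E6 = 0x0BDB2
  0xBDB2 + 0x6996 = 0x12748 → wrap carry → 0x2749
  0x2749 + 0x5B13 = 0x0825C
One's-complement sum = 0x825C.
Checksum = ~0x825C & 0xFFFF = 0x7DA3.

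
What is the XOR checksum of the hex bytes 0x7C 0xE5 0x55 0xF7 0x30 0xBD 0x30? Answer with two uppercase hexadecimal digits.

86

XOR the bytes together:
  start with 0x7C
  0x7C ⊕ 0xE5 = 0x99
  0x99 ⊕ 0x55 = 0xCC
  0xCC ⊕ 0xF7 = 0x3B
  0x3B ⊕ 0x30 = 0x0B
  0x0B ⊕ 0xBD = 0xB6
  0xB6 ⊕ 0x30 = 0x86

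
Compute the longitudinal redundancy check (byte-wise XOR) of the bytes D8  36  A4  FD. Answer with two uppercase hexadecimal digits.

B7

XOR the bytes together:
  start with 0xD8
  0xD8 ⊕ 0x36 = 0xEE
  0xEE ⊕ 0xA4 = 0x4A
  0x4A ⊕ 0xFD = 0xB7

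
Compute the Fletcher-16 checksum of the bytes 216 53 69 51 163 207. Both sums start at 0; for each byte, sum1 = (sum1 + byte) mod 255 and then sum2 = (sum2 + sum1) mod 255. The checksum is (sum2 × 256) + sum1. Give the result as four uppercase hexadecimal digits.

Running sums (mod 255):
  after byte 0 (216): sum1=216, sum2=216
  after byte 1 (53): sum1=14, sum2=230
  after byte 2 (69): sum1=83, sum2=58
  after byte 3 (51): sum1=134, sum2=192
  after byte 4 (163): sum1=42, sum2=234
  after byte 5 (207): sum1=249, sum2=228
Checksum = sum2·256 + sum1 = 228·256 + 249 = 58617 = 0xE4F9.

E4F9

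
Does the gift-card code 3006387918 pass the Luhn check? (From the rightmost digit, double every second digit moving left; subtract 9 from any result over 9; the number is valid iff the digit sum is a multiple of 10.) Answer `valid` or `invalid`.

valid

From the right, keep odd positions and double even positions (subtract 9 from any doubled value over 9):
  doubled (positions 2,4,...): 2 5 6 0 6 → sum 19
  kept (positions 1,3,...): 8 9 8 6 0 → sum 31
Total = 50.
50 mod 10 = 0, so the number is valid.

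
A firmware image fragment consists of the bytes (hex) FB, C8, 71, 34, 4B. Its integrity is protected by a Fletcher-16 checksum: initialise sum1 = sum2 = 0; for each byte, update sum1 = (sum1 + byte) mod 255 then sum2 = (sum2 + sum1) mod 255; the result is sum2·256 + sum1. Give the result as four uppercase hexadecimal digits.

Running sums (mod 255):
  after byte 0 (FB): sum1=251, sum2=251
  after byte 1 (C8): sum1=196, sum2=192
  after byte 2 (71): sum1=54, sum2=246
  after byte 3 (34): sum1=106, sum2=97
  after byte 4 (4B): sum1=181, sum2=23
Checksum = sum2·256 + sum1 = 23·256 + 181 = 6069 = 0x17B5.

17B5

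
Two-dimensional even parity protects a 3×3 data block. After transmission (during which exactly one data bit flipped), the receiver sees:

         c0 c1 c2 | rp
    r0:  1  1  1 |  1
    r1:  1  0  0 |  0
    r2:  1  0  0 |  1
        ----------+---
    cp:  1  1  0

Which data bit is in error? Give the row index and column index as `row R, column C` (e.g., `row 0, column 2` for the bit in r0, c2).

Recompute each row's even parity and compare to rp:
  r0: data parity 1, sent rp 1 → ok
  r1: data parity 1, sent rp 0 → mismatch
  r2: data parity 1, sent rp 1 → ok
Recompute each column's even parity and compare to cp:
  c0: data parity 1, sent cp 1 → ok
  c1: data parity 1, sent cp 1 → ok
  c2: data parity 1, sent cp 0 → mismatch
Exactly one row (r1) and one column (c2) fail → the flipped bit is at their intersection.

row 1, column 2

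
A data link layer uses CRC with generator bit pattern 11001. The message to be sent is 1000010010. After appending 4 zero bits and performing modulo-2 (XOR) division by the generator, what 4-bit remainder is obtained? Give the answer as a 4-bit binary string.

0011

Append 4 zeros: 10000100100000. Divide by 11001 (XOR where the leading bit is 1):
  pos 0: 10000 XOR 11001 = 01001
  pos 1: 10011 XOR 11001 = 01010
  pos 2: 10100 XOR 11001 = 01101
  pos 3: 11010 XOR 11001 = 00011
  pos 6: 11100 XOR 11001 = 00101
  pos 8: 10100 XOR 11001 = 01101
  pos 9: 11010 XOR 11001 = 00011
Remainder (last 4 bits) = 0011. This is the CRC / FCS.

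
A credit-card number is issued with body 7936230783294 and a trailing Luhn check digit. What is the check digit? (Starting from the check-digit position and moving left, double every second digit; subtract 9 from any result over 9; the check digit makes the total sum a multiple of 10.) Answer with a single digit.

9

Partial digits right→left: 4 9 2 3 8 7 0 3 2 6 3 9 7
Double every second digit counting from the check-digit position (so the 1st, 3rd, 5th, ... of the partial from the right).
  doubled (with −9 where >9): 8 4 7 0 4 6 5 → sum 34
  kept as-is: 9 3 7 3 6 9 → sum 37
Total = 34 + 37 = 71.
Check digit = (10 − (71 mod 10)) mod 10 = 9.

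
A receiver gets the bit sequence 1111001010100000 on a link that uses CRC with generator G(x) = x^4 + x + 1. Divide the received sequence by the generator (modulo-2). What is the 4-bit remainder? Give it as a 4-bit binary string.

1101

Modulo-2 division of 1111001010100000 by 10011:
  pos 0: 11110 XOR 10011 = 01101
  pos 1: 11010 XOR 10011 = 01001
  pos 2: 10011 XOR 10011 = 00000
  pos 8: 10100 XOR 10011 = 00111
  pos 10: 11100 XOR 10011 = 01111
  pos 11: 11110 XOR 10011 = 01101
Remainder = 1101 (nonzero — an error is detected).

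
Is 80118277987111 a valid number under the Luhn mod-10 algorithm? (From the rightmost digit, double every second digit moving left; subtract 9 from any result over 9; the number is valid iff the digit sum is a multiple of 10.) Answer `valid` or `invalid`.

From the right, keep odd positions and double even positions (subtract 9 from any doubled value over 9):
  doubled (positions 2,4,...): 2 5 9 5 7 2 7 → sum 37
  kept (positions 1,3,...): 1 1 8 7 2 1 0 → sum 20
Total = 57.
57 mod 10 = 7, so the number is invalid.

invalid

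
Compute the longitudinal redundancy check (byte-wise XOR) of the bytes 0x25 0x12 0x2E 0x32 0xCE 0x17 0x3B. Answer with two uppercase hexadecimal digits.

XOR the bytes together:
  start with 0x25
  0x25 ⊕ 0x12 = 0x37
  0x37 ⊕ 0x2E = 0x19
  0x19 ⊕ 0x32 = 0x2B
  0x2B ⊕ 0xCE = 0xE5
  0xE5 ⊕ 0x17 = 0xF2
  0xF2 ⊕ 0x3B = 0xC9

C9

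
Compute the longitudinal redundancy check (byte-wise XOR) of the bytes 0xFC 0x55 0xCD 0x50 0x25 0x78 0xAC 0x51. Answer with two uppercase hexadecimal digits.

XOR the bytes together:
  start with 0xFC
  0xFC ⊕ 0x55 = 0xA9
  0xA9 ⊕ 0xCD = 0x64
  0x64 ⊕ 0x50 = 0x34
  0x34 ⊕ 0x25 = 0x11
  0x11 ⊕ 0x78 = 0x69
  0x69 ⊕ 0xAC = 0xC5
  0xC5 ⊕ 0x51 = 0x94

94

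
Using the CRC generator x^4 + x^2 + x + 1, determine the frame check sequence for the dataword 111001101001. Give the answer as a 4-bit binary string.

0010

Append 4 zeros: 1110011010010000. Divide by 10111 (XOR where the leading bit is 1):
  pos 0: 11100 XOR 10111 = 01011
  pos 1: 10111 XOR 10111 = 00000
  pos 6: 10100 XOR 10111 = 00011
  pos 9: 11100 XOR 10111 = 01011
  pos 10: 10110 XOR 10111 = 00001
Remainder (last 4 bits) = 0010. This is the CRC / FCS.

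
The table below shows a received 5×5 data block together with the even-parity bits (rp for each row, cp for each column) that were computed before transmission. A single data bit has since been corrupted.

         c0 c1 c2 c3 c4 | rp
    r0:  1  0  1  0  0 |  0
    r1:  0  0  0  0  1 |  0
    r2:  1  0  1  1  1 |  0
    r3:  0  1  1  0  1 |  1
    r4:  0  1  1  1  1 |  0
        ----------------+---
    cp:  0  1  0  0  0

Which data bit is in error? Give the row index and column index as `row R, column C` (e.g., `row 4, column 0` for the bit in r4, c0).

Recompute each row's even parity and compare to rp:
  r0: data parity 0, sent rp 0 → ok
  r1: data parity 1, sent rp 0 → mismatch
  r2: data parity 0, sent rp 0 → ok
  r3: data parity 1, sent rp 1 → ok
  r4: data parity 0, sent rp 0 → ok
Recompute each column's even parity and compare to cp:
  c0: data parity 0, sent cp 0 → ok
  c1: data parity 0, sent cp 1 → mismatch
  c2: data parity 0, sent cp 0 → ok
  c3: data parity 0, sent cp 0 → ok
  c4: data parity 0, sent cp 0 → ok
Exactly one row (r1) and one column (c1) fail → the flipped bit is at their intersection.

row 1, column 1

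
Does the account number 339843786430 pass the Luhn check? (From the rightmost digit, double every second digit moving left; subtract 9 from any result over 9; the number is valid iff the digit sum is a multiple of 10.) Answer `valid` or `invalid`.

From the right, keep odd positions and double even positions (subtract 9 from any doubled value over 9):
  doubled (positions 2,4,...): 6 3 5 8 9 6 → sum 37
  kept (positions 1,3,...): 0 4 8 3 8 3 → sum 26
Total = 63.
63 mod 10 = 3, so the number is invalid.

invalid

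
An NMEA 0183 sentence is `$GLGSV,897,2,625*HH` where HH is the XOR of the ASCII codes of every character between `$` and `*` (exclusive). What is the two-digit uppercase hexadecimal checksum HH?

50

XOR the ASCII codes of the payload characters:
  'G' = 0x47 → acc = 0x47
  'L' = 0x4C → acc = 0x0B
  'G' = 0x47 → acc = 0x4C
  'S' = 0x53 → acc = 0x1F
  'V' = 0x56 → acc = 0x49
  ',' = 0x2C → acc = 0x65
  '8' = 0x38 → acc = 0x5D
  '9' = 0x39 → acc = 0x64
  '7' = 0x37 → acc = 0x53
  ',' = 0x2C → acc = 0x7F
  '2' = 0x32 → acc = 0x4D
  ',' = 0x2C → acc = 0x61
  '6' = 0x36 → acc = 0x57
  '2' = 0x32 → acc = 0x65
  '5' = 0x35 → acc = 0x50
Checksum = 0x50.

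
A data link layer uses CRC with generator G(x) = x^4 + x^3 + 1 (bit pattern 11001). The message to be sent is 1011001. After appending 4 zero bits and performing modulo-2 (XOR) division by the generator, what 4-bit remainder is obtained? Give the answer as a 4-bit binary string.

1010

Append 4 zeros: 10110010000. Divide by 11001 (XOR where the leading bit is 1):
  pos 0: 10110 XOR 11001 = 01111
  pos 1: 11110 XOR 11001 = 00111
  pos 3: 11110 XOR 11001 = 00111
  pos 5: 11100 XOR 11001 = 00101
Remainder (last 4 bits) = 1010. This is the CRC / FCS.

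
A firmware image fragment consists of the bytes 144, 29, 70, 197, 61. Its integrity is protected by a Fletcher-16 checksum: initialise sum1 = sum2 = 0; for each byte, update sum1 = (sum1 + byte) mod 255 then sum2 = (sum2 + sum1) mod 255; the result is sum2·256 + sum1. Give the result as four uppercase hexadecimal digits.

E2F6

Running sums (mod 255):
  after byte 0 (144): sum1=144, sum2=144
  after byte 1 (29): sum1=173, sum2=62
  after byte 2 (70): sum1=243, sum2=50
  after byte 3 (197): sum1=185, sum2=235
  after byte 4 (61): sum1=246, sum2=226
Checksum = sum2·256 + sum1 = 226·256 + 246 = 58102 = 0xE2F6.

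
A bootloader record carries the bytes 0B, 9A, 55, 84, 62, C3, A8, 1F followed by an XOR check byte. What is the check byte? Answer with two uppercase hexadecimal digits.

56

XOR the bytes together:
  start with 0x0B
  0x0B ⊕ 0x9A = 0x91
  0x91 ⊕ 0x55 = 0xC4
  0xC4 ⊕ 0x84 = 0x40
  0x40 ⊕ 0x62 = 0x22
  0x22 ⊕ 0xC3 = 0xE1
  0xE1 ⊕ 0xA8 = 0x49
  0x49 ⊕ 0x1F = 0x56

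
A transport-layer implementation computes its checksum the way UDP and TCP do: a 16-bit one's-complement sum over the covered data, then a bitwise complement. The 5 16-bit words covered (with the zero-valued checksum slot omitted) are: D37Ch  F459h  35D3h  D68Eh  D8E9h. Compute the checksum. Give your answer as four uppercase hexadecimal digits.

One's-complement addition (fold any carry out of bit 15 back into bit 0):
  0xD37C + 0xF459 = 0x1C7D5 → wrap carry → 0xC7D6
  0xC7D6 + 0x35D3 = 0x0FDA9
  0xFDA9 + 0xD68E = 0x1D437 → wrap carry → 0xD438
  0xD438 + 0xD8E9 = 0x1AD21 → wrap carry → 0xAD22
One's-complement sum = 0xAD22.
Checksum = ~0xAD22 & 0xFFFF = 0x52DD.

52DD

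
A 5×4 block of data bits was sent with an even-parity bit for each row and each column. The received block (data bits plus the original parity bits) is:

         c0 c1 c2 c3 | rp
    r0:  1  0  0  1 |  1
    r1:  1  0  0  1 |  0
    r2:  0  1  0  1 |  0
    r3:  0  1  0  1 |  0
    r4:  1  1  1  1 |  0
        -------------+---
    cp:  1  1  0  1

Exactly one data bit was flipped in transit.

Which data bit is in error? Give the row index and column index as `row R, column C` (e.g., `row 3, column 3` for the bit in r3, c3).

row 0, column 2

Recompute each row's even parity and compare to rp:
  r0: data parity 0, sent rp 1 → mismatch
  r1: data parity 0, sent rp 0 → ok
  r2: data parity 0, sent rp 0 → ok
  r3: data parity 0, sent rp 0 → ok
  r4: data parity 0, sent rp 0 → ok
Recompute each column's even parity and compare to cp:
  c0: data parity 1, sent cp 1 → ok
  c1: data parity 1, sent cp 1 → ok
  c2: data parity 1, sent cp 0 → mismatch
  c3: data parity 1, sent cp 1 → ok
Exactly one row (r0) and one column (c2) fail → the flipped bit is at their intersection.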